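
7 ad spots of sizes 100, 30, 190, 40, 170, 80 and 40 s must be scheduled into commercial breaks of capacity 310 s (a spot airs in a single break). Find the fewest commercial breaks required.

3

Total = 190 + 170 + 100 + 80 + 40 + 40 + 30 = 650 s.
Lower bound: ⌈650/310⌉ = 3 commercial breaks.
A packing using 3 commercial breaks:
  break 1: 190 + 100 = 290
  break 2: 170 + 80 + 40 = 290
  break 3: 40 + 30 = 70
This matches the lower bound, so 3 is optimal.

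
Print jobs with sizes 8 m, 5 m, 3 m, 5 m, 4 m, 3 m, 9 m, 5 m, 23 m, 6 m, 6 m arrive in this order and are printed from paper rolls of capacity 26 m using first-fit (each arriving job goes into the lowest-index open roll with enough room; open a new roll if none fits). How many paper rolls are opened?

  8 → roll 1 (new)  [load 8/26]
  5 → roll 1  [load 13/26]
  3 → roll 1  [load 16/26]
  5 → roll 1  [load 21/26]
  4 → roll 1  [load 25/26]
  3 → roll 2 (new)  [load 3/26]
  9 → roll 2  [load 12/26]
  5 → roll 2  [load 17/26]
  23 → roll 3 (new)  [load 23/26]
  6 → roll 2  [load 23/26]
  6 → roll 4 (new)  [load 6/26]
4 paper rolls opened.

4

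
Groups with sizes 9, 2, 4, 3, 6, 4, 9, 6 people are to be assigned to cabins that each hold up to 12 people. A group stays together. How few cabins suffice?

Total = 9 + 9 + 6 + 6 + 4 + 4 + 3 + 2 = 43 people.
Lower bound: ⌈43/12⌉ = 4 cabins.
A packing using 4 cabins:
  cabin 1: 9 + 3 = 12
  cabin 2: 9 + 2 = 11
  cabin 3: 6 + 6 = 12
  cabin 4: 4 + 4 = 8
This matches the lower bound, so 4 is optimal.

4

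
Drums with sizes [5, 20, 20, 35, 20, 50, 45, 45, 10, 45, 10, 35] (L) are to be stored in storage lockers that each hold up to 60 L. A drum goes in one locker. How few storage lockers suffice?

Total = 50 + 45 + 45 + 45 + 35 + 35 + 20 + 20 + 20 + 10 + 10 + 5 = 340 L.
Lower bound: ⌈340/60⌉ = 6 storage lockers.
A packing using 7 storage lockers:
  locker 1: 50 + 10 = 60
  locker 2: 45 + 10 + 5 = 60
  locker 3: 45 = 45
  locker 4: 45 = 45
  locker 5: 35 + 20 = 55
  locker 6: 35 + 20 = 55
  locker 7: 20 = 20
No arrangement into 6 storage lockers stays within capacity, so 7 is optimal.

7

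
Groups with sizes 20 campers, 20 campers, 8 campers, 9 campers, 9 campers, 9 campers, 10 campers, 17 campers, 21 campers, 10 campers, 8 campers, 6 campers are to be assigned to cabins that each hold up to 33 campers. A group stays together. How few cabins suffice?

5

Total = 21 + 20 + 20 + 17 + 10 + 10 + 9 + 9 + 9 + 8 + 8 + 6 = 147 campers.
Lower bound: ⌈147/33⌉ = 5 cabins.
A packing using 5 cabins:
  cabin 1: 21 + 10 = 31
  cabin 2: 20 + 10 = 30
  cabin 3: 20 + 9 = 29
  cabin 4: 17 + 9 + 6 = 32
  cabin 5: 9 + 8 + 8 = 25
This matches the lower bound, so 5 is optimal.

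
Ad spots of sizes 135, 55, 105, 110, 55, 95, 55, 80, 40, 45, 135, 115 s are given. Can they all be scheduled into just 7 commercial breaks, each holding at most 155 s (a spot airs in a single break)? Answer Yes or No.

Total = 1025 s; ⌈1025/155⌉ = 7.
The bound of 7 does not rule out 7, but exhaustive search shows no assignment into 7 commercial breaks of capacity 155 s exists — the minimum is 8.

No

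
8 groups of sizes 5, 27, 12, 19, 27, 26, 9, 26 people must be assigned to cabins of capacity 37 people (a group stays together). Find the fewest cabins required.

Total = 27 + 27 + 26 + 26 + 19 + 12 + 9 + 5 = 151 people.
Lower bound: ⌈151/37⌉ = 5 cabins.
A packing using 5 cabins:
  cabin 1: 27 + 9 = 36
  cabin 2: 27 + 5 = 32
  cabin 3: 26 = 26
  cabin 4: 26 = 26
  cabin 5: 19 + 12 = 31
This matches the lower bound, so 5 is optimal.

5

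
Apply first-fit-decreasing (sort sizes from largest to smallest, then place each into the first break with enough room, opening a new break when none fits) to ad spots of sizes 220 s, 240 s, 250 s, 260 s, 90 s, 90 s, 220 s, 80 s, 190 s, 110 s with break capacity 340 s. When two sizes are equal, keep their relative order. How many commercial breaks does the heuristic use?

6

Sorted descending: 260, 250, 240, 220, 220, 190, 110, 90, 90, 80.
  260 → break 1 (new)  [load 260/340]
  250 → break 2 (new)  [load 250/340]
  240 → break 3 (new)  [load 240/340]
  220 → break 4 (new)  [load 220/340]
  220 → break 5 (new)  [load 220/340]
  190 → break 6 (new)  [load 190/340]
  110 → break 4  [load 330/340]
  90 → break 2  [load 340/340]
  90 → break 3  [load 330/340]
  80 → break 1  [load 340/340]
6 commercial breaks opened.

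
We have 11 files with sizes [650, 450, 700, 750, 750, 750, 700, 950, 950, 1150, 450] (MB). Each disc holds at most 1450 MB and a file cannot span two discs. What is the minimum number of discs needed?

6

Total = 1150 + 950 + 950 + 750 + 750 + 750 + 700 + 700 + 650 + 450 + 450 = 8250 MB.
Lower bound: ⌈8250/1450⌉ = 6 discs.
A packing using 6 discs:
  disc 1: 1150 = 1150
  disc 2: 950 + 450 = 1400
  disc 3: 950 + 450 = 1400
  disc 4: 750 + 700 = 1450
  disc 5: 750 + 700 = 1450
  disc 6: 750 + 650 = 1400
This matches the lower bound, so 6 is optimal.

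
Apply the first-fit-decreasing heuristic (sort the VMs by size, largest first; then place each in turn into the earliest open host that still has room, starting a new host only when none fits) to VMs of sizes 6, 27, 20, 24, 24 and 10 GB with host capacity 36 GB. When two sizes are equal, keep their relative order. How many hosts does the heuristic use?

4

Sorted descending: 27, 24, 24, 20, 10, 6.
  27 → host 1 (new)  [load 27/36]
  24 → host 2 (new)  [load 24/36]
  24 → host 3 (new)  [load 24/36]
  20 → host 4 (new)  [load 20/36]
  10 → host 2  [load 34/36]
  6 → host 1  [load 33/36]
4 hosts opened.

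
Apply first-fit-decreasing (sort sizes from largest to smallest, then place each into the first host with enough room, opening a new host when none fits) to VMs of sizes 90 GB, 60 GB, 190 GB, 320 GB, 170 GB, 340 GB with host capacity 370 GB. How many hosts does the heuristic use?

Sorted descending: 340, 320, 190, 170, 90, 60.
  340 → host 1 (new)  [load 340/370]
  320 → host 2 (new)  [load 320/370]
  190 → host 3 (new)  [load 190/370]
  170 → host 3  [load 360/370]
  90 → host 4 (new)  [load 90/370]
  60 → host 4  [load 150/370]
4 hosts opened.

4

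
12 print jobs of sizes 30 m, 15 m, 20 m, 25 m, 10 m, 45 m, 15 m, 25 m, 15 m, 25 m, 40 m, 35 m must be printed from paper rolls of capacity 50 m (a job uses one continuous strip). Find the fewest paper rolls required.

Total = 45 + 40 + 35 + 30 + 25 + 25 + 25 + 20 + 15 + 15 + 15 + 10 = 300 m.
Lower bound: ⌈300/50⌉ = 6 paper rolls.
A packing using 7 paper rolls:
  roll 1: 45 = 45
  roll 2: 40 + 10 = 50
  roll 3: 35 + 15 = 50
  roll 4: 30 + 20 = 50
  roll 5: 25 + 25 = 50
  roll 6: 25 + 15 = 40
  roll 7: 15 = 15
No arrangement into 6 paper rolls stays within capacity, so 7 is optimal.

7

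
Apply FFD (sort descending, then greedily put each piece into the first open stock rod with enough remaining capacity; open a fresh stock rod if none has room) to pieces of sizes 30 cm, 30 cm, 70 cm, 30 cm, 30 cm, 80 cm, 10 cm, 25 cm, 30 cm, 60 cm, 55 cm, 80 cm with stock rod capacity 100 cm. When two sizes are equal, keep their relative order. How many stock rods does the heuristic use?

Sorted descending: 80, 80, 70, 60, 55, 30, 30, 30, 30, 30, 25, 10.
  80 → stock rod 1 (new)  [load 80/100]
  80 → stock rod 2 (new)  [load 80/100]
  70 → stock rod 3 (new)  [load 70/100]
  60 → stock rod 4 (new)  [load 60/100]
  55 → stock rod 5 (new)  [load 55/100]
  30 → stock rod 3  [load 100/100]
  30 → stock rod 4  [load 90/100]
  30 → stock rod 5  [load 85/100]
  30 → stock rod 6 (new)  [load 30/100]
  30 → stock rod 6  [load 60/100]
  25 → stock rod 6  [load 85/100]
  10 → stock rod 1  [load 90/100]
6 stock rods opened.

6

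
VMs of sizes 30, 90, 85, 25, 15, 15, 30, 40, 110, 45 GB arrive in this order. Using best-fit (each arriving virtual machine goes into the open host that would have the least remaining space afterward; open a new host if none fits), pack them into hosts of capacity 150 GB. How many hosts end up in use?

4

  30 → host 1 (new)  [load 30/150]
  90 → host 1  [load 120/150]
  85 → host 2 (new)  [load 85/150]
  25 → host 1  [load 145/150]
  15 → host 2  [load 100/150]
  15 → host 2  [load 115/150]
  30 → host 2  [load 145/150]
  40 → host 3 (new)  [load 40/150]
  110 → host 3  [load 150/150]
  45 → host 4 (new)  [load 45/150]
4 hosts opened.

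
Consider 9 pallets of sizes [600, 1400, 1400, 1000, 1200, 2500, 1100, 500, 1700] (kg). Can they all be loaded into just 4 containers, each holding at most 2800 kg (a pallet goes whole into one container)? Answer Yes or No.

Total = 11400 kg; ⌈11400/2800⌉ = 5.
At least 5 containers are required, but only 4 are allowed.

No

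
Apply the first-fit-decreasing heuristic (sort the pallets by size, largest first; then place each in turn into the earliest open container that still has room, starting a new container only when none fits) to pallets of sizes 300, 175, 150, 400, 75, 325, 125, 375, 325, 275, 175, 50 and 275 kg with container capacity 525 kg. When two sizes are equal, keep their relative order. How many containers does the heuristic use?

7

Sorted descending: 400, 375, 325, 325, 300, 275, 275, 175, 175, 150, 125, 75, 50.
  400 → container 1 (new)  [load 400/525]
  375 → container 2 (new)  [load 375/525]
  325 → container 3 (new)  [load 325/525]
  325 → container 4 (new)  [load 325/525]
  300 → container 5 (new)  [load 300/525]
  275 → container 6 (new)  [load 275/525]
  275 → container 7 (new)  [load 275/525]
  175 → container 3  [load 500/525]
  175 → container 4  [load 500/525]
  150 → container 2  [load 525/525]
  125 → container 1  [load 525/525]
  75 → container 5  [load 375/525]
  50 → container 5  [load 425/525]
7 containers opened.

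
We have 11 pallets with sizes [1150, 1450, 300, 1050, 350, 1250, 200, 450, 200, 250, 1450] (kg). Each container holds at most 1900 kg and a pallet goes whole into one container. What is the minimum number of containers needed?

5

Total = 1450 + 1450 + 1250 + 1150 + 1050 + 450 + 350 + 300 + 250 + 200 + 200 = 8100 kg.
Lower bound: ⌈8100/1900⌉ = 5 containers.
A packing using 5 containers:
  container 1: 1450 + 450 = 1900
  container 2: 1450 + 350 = 1800
  container 3: 1250 + 300 + 250 = 1800
  container 4: 1150 + 200 + 200 = 1550
  container 5: 1050 = 1050
This matches the lower bound, so 5 is optimal.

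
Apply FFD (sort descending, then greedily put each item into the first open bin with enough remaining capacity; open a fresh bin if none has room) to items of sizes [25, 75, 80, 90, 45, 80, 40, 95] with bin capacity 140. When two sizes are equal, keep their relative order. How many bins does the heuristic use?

Sorted descending: 95, 90, 80, 80, 75, 45, 40, 25.
  95 → bin 1 (new)  [load 95/140]
  90 → bin 2 (new)  [load 90/140]
  80 → bin 3 (new)  [load 80/140]
  80 → bin 4 (new)  [load 80/140]
  75 → bin 5 (new)  [load 75/140]
  45 → bin 1  [load 140/140]
  40 → bin 2  [load 130/140]
  25 → bin 3  [load 105/140]
5 bins opened.

5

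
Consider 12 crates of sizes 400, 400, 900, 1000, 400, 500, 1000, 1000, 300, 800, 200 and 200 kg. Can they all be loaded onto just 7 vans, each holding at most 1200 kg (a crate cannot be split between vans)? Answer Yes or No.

A valid assignment using 7 vans:
  van 1: 1000 + 200 = 1200
  van 2: 1000 + 200 = 1200
  van 3: 1000 = 1000
  van 4: 900 + 300 = 1200
  van 5: 800 + 400 = 1200
  van 6: 500 + 400 = 900
  van 7: 400 = 400
Every load is within 1200 kg, so 7 vans suffice.

Yes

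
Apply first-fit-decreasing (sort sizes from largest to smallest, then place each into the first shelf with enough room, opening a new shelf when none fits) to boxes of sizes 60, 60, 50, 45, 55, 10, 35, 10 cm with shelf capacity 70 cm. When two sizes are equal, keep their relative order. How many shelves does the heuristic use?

6

Sorted descending: 60, 60, 55, 50, 45, 35, 10, 10.
  60 → shelf 1 (new)  [load 60/70]
  60 → shelf 2 (new)  [load 60/70]
  55 → shelf 3 (new)  [load 55/70]
  50 → shelf 4 (new)  [load 50/70]
  45 → shelf 5 (new)  [load 45/70]
  35 → shelf 6 (new)  [load 35/70]
  10 → shelf 1  [load 70/70]
  10 → shelf 2  [load 70/70]
6 shelves opened.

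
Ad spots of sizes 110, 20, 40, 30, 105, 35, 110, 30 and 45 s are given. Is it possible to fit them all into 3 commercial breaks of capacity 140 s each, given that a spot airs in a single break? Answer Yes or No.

Total = 525 s; ⌈525/140⌉ = 4.
At least 4 commercial breaks are required, but only 3 are allowed.

No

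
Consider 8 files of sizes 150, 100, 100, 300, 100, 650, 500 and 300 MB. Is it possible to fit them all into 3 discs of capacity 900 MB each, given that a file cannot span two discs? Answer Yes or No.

A valid assignment using 3 discs:
  disc 1: 650 + 150 + 100 = 900
  disc 2: 500 + 300 + 100 = 900
  disc 3: 300 + 100 = 400
Every load is within 900 MB, so 3 discs suffice.

Yes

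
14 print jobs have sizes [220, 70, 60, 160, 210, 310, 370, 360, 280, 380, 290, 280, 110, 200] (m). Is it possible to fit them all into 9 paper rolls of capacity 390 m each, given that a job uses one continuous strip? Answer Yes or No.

No

Total = 3300 m; ⌈3300/390⌉ = 9.
10 print jobs each exceed half the capacity and cannot share a roll, forcing at least 10 paper rolls.
At least 10 paper rolls are required, but only 9 are allowed.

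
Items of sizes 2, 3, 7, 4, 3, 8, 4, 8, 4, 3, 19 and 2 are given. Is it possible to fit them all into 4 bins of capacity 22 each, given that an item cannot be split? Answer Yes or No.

A valid assignment using 4 bins:
  bin 1: 19 + 3 = 22
  bin 2: 8 + 8 + 4 + 2 = 22
  bin 3: 7 + 4 + 4 + 3 + 3 = 21
  bin 4: 2 = 2
Every load is within 22, so 4 bins suffice.

Yes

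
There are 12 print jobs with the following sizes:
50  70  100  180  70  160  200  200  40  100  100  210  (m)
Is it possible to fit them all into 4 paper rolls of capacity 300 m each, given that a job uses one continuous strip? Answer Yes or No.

No

Total = 1480 m; ⌈1480/300⌉ = 5.
At least 5 paper rolls are required, but only 4 are allowed.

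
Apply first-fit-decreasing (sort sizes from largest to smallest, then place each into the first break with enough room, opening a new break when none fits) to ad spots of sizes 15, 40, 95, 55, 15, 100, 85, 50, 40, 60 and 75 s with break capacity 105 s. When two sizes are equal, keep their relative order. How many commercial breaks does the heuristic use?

7

Sorted descending: 100, 95, 85, 75, 60, 55, 50, 40, 40, 15, 15.
  100 → break 1 (new)  [load 100/105]
  95 → break 2 (new)  [load 95/105]
  85 → break 3 (new)  [load 85/105]
  75 → break 4 (new)  [load 75/105]
  60 → break 5 (new)  [load 60/105]
  55 → break 6 (new)  [load 55/105]
  50 → break 6  [load 105/105]
  40 → break 5  [load 100/105]
  40 → break 7 (new)  [load 40/105]
  15 → break 3  [load 100/105]
  15 → break 4  [load 90/105]
7 commercial breaks opened.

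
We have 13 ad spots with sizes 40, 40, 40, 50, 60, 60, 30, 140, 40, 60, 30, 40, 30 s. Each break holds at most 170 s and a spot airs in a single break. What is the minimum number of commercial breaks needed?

4

Total = 140 + 60 + 60 + 60 + 50 + 40 + 40 + 40 + 40 + 40 + 30 + 30 + 30 = 660 s.
Lower bound: ⌈660/170⌉ = 4 commercial breaks.
A packing using 4 commercial breaks:
  break 1: 140 + 30 = 170
  break 2: 60 + 60 + 50 = 170
  break 3: 60 + 40 + 40 + 30 = 170
  break 4: 40 + 40 + 40 + 30 = 150
This matches the lower bound, so 4 is optimal.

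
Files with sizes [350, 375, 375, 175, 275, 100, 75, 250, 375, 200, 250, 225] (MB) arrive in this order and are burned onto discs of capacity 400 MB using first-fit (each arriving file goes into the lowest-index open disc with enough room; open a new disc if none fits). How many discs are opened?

10

  350 → disc 1 (new)  [load 350/400]
  375 → disc 2 (new)  [load 375/400]
  375 → disc 3 (new)  [load 375/400]
  175 → disc 4 (new)  [load 175/400]
  275 → disc 5 (new)  [load 275/400]
  100 → disc 4  [load 275/400]
  75 → disc 4  [load 350/400]
  250 → disc 6 (new)  [load 250/400]
  375 → disc 7 (new)  [load 375/400]
  200 → disc 8 (new)  [load 200/400]
  250 → disc 9 (new)  [load 250/400]
  225 → disc 10 (new)  [load 225/400]
10 discs opened.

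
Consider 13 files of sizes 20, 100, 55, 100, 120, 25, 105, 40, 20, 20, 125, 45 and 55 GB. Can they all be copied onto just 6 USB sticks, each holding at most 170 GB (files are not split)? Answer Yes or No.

Yes

A valid assignment using 6 USB sticks:
  USB stick 1: 125 + 45 = 170
  USB stick 2: 120 + 40 = 160
  USB stick 3: 105 + 55 = 160
  USB stick 4: 100 + 55 = 155
  USB stick 5: 100 + 25 + 20 + 20 = 165
  USB stick 6: 20 = 20
Every load is within 170 GB, so 6 USB sticks suffice.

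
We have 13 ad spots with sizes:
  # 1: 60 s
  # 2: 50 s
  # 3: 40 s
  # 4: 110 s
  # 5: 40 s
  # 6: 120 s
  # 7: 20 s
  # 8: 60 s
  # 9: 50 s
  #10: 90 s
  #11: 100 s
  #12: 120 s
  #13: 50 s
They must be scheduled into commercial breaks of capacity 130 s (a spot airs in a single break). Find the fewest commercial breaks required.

8

Total = 120 + 120 + 110 + 100 + 90 + 60 + 60 + 50 + 50 + 50 + 40 + 40 + 20 = 910 s.
Lower bound: ⌈910/130⌉ = 7 commercial breaks.
A packing using 8 commercial breaks:
  break 1: 120 = 120
  break 2: 120 = 120
  break 3: 110 + 20 = 130
  break 4: 100 = 100
  break 5: 90 + 40 = 130
  break 6: 60 + 60 = 120
  break 7: 50 + 50 = 100
  break 8: 50 + 40 = 90
No arrangement into 7 commercial breaks stays within capacity, so 8 is optimal.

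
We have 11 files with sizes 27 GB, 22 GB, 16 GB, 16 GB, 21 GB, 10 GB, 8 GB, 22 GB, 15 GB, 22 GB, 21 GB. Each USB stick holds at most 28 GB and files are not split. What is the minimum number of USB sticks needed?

Total = 27 + 22 + 22 + 22 + 21 + 21 + 16 + 16 + 15 + 10 + 8 = 200 GB.
Lower bound: ⌈200/28⌉ = 8 USB sticks.
Also, 9 files each exceed 14 GB, and no two of those can share a USB stick, so at least 9 USB sticks are needed.
A packing using 9 USB sticks:
  USB stick 1: 27 = 27
  USB stick 2: 22 = 22
  USB stick 3: 22 = 22
  USB stick 4: 22 = 22
  USB stick 5: 21 = 21
  USB stick 6: 21 = 21
  USB stick 7: 16 + 10 = 26
  USB stick 8: 16 + 8 = 24
  USB stick 9: 15 = 15
This matches the lower bound, so 9 is optimal.

9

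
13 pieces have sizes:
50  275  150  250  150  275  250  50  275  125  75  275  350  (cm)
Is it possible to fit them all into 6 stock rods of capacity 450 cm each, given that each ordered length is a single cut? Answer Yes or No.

Total = 2550 cm; ⌈2550/450⌉ = 6.
7 pieces each exceed half the capacity and cannot share a stock rod, forcing at least 7 stock rods.
At least 7 stock rods are required, but only 6 are allowed.

No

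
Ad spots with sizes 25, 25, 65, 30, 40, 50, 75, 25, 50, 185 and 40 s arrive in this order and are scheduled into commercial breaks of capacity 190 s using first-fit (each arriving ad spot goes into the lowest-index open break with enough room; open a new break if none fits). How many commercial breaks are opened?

4

  25 → break 1 (new)  [load 25/190]
  25 → break 1  [load 50/190]
  65 → break 1  [load 115/190]
  30 → break 1  [load 145/190]
  40 → break 1  [load 185/190]
  50 → break 2 (new)  [load 50/190]
  75 → break 2  [load 125/190]
  25 → break 2  [load 150/190]
  50 → break 3 (new)  [load 50/190]
  185 → break 4 (new)  [load 185/190]
  40 → break 2  [load 190/190]
4 commercial breaks opened.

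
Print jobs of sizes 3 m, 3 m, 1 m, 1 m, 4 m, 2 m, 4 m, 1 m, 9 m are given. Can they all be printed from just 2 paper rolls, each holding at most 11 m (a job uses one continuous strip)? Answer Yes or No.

No

Total = 28 m; ⌈28/11⌉ = 3.
At least 3 paper rolls are required, but only 2 are allowed.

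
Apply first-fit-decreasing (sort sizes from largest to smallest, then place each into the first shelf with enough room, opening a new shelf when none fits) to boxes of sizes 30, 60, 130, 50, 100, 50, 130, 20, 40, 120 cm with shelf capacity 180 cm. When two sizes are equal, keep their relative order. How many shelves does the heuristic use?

Sorted descending: 130, 130, 120, 100, 60, 50, 50, 40, 30, 20.
  130 → shelf 1 (new)  [load 130/180]
  130 → shelf 2 (new)  [load 130/180]
  120 → shelf 3 (new)  [load 120/180]
  100 → shelf 4 (new)  [load 100/180]
  60 → shelf 3  [load 180/180]
  50 → shelf 1  [load 180/180]
  50 → shelf 2  [load 180/180]
  40 → shelf 4  [load 140/180]
  30 → shelf 4  [load 170/180]
  20 → shelf 5 (new)  [load 20/180]
5 shelves opened.

5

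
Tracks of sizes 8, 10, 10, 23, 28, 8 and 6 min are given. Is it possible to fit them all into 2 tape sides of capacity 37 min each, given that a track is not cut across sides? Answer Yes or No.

No

Total = 93 min; ⌈93/37⌉ = 3.
At least 3 tape sides are required, but only 2 are allowed.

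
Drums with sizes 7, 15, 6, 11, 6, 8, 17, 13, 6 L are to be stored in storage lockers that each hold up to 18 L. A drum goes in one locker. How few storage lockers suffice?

Total = 17 + 15 + 13 + 11 + 8 + 7 + 6 + 6 + 6 = 89 L.
Lower bound: ⌈89/18⌉ = 5 storage lockers.
A packing using 6 storage lockers:
  locker 1: 17 = 17
  locker 2: 15 = 15
  locker 3: 13 = 13
  locker 4: 11 + 7 = 18
  locker 5: 8 + 6 = 14
  locker 6: 6 + 6 = 12
No arrangement into 5 storage lockers stays within capacity, so 6 is optimal.

6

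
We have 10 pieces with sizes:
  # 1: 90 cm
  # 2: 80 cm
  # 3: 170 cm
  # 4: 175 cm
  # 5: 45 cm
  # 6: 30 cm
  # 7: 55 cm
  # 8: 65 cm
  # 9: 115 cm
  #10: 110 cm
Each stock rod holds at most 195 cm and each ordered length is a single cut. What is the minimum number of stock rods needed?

Total = 175 + 170 + 115 + 110 + 90 + 80 + 65 + 55 + 45 + 30 = 935 cm.
Lower bound: ⌈935/195⌉ = 5 stock rods.
A packing using 6 stock rods:
  stock rod 1: 175 = 175
  stock rod 2: 170 = 170
  stock rod 3: 115 + 80 = 195
  stock rod 4: 110 + 65 = 175
  stock rod 5: 90 + 55 + 45 = 190
  stock rod 6: 30 = 30
No arrangement into 5 stock rods stays within capacity, so 6 is optimal.

6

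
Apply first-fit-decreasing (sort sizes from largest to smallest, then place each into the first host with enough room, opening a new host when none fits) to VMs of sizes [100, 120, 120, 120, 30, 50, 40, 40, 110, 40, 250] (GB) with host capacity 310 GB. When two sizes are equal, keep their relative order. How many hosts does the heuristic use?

Sorted descending: 250, 120, 120, 120, 110, 100, 50, 40, 40, 40, 30.
  250 → host 1 (new)  [load 250/310]
  120 → host 2 (new)  [load 120/310]
  120 → host 2  [load 240/310]
  120 → host 3 (new)  [load 120/310]
  110 → host 3  [load 230/310]
  100 → host 4 (new)  [load 100/310]
  50 → host 1  [load 300/310]
  40 → host 2  [load 280/310]
  40 → host 3  [load 270/310]
  40 → host 3  [load 310/310]
  30 → host 2  [load 310/310]
4 hosts opened.

4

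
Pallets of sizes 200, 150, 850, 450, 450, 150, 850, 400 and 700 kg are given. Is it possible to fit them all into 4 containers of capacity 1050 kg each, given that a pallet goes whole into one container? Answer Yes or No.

No

Total = 4200 kg; ⌈4200/1050⌉ = 4.
The bound of 4 does not rule out 4, but exhaustive search shows no assignment into 4 containers of capacity 1050 kg exists — the minimum is 5.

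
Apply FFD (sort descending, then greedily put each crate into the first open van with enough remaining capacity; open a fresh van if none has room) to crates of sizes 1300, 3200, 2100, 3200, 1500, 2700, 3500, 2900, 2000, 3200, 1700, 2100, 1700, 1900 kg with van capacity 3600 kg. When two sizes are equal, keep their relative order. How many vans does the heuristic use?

11

Sorted descending: 3500, 3200, 3200, 3200, 2900, 2700, 2100, 2100, 2000, 1900, 1700, 1700, 1500, 1300.
  3500 → van 1 (new)  [load 3500/3600]
  3200 → van 2 (new)  [load 3200/3600]
  3200 → van 3 (new)  [load 3200/3600]
  3200 → van 4 (new)  [load 3200/3600]
  2900 → van 5 (new)  [load 2900/3600]
  2700 → van 6 (new)  [load 2700/3600]
  2100 → van 7 (new)  [load 2100/3600]
  2100 → van 8 (new)  [load 2100/3600]
  2000 → van 9 (new)  [load 2000/3600]
  1900 → van 10 (new)  [load 1900/3600]
  1700 → van 10  [load 3600/3600]
  1700 → van 11 (new)  [load 1700/3600]
  1500 → van 7  [load 3600/3600]
  1300 → van 8  [load 3400/3600]
11 vans opened.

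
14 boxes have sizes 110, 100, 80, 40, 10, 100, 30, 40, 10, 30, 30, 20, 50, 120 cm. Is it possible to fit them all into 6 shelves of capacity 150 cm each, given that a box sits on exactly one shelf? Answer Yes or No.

Yes

A valid assignment using 6 shelves:
  shelf 1: 120 + 30 = 150
  shelf 2: 110 + 40 = 150
  shelf 3: 100 + 50 = 150
  shelf 4: 100 + 40 + 10 = 150
  shelf 5: 80 + 30 + 30 + 10 = 150
  shelf 6: 20 = 20
Every load is within 150 cm, so 6 shelves suffice.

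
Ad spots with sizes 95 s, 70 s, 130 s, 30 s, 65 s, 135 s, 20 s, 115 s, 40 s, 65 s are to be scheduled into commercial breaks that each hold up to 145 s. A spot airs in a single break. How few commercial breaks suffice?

Total = 135 + 130 + 115 + 95 + 70 + 65 + 65 + 40 + 30 + 20 = 765 s.
Lower bound: ⌈765/145⌉ = 6 commercial breaks.
A packing using 6 commercial breaks:
  break 1: 135 = 135
  break 2: 130 = 130
  break 3: 115 + 30 = 145
  break 4: 95 + 40 = 135
  break 5: 70 + 65 = 135
  break 6: 65 + 20 = 85
This matches the lower bound, so 6 is optimal.

6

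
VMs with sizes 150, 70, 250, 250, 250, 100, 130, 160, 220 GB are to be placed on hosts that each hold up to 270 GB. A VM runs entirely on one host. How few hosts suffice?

7

Total = 250 + 250 + 250 + 220 + 160 + 150 + 130 + 100 + 70 = 1580 GB.
Lower bound: ⌈1580/270⌉ = 6 hosts.
A packing using 7 hosts:
  host 1: 250 = 250
  host 2: 250 = 250
  host 3: 250 = 250
  host 4: 220 = 220
  host 5: 160 + 100 = 260
  host 6: 150 + 70 = 220
  host 7: 130 = 130
No arrangement into 6 hosts stays within capacity, so 7 is optimal.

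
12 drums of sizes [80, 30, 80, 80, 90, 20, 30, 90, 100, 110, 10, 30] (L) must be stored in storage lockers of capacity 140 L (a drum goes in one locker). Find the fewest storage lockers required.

Total = 110 + 100 + 90 + 90 + 80 + 80 + 80 + 30 + 30 + 30 + 20 + 10 = 750 L.
Lower bound: ⌈750/140⌉ = 6 storage lockers.
Also, 7 drums each exceed 70 L, and no two of those can share a locker, so at least 7 storage lockers are needed.
A packing using 7 storage lockers:
  locker 1: 110 + 30 = 140
  locker 2: 100 + 30 + 10 = 140
  locker 3: 90 + 30 + 20 = 140
  locker 4: 90 = 90
  locker 5: 80 = 80
  locker 6: 80 = 80
  locker 7: 80 = 80
This matches the lower bound, so 7 is optimal.

7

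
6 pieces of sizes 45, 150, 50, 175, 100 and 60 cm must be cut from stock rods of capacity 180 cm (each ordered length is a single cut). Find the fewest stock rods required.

4

Total = 175 + 150 + 100 + 60 + 50 + 45 = 580 cm.
Lower bound: ⌈580/180⌉ = 4 stock rods.
A packing using 4 stock rods:
  stock rod 1: 175 = 175
  stock rod 2: 150 = 150
  stock rod 3: 100 + 60 = 160
  stock rod 4: 50 + 45 = 95
This matches the lower bound, so 4 is optimal.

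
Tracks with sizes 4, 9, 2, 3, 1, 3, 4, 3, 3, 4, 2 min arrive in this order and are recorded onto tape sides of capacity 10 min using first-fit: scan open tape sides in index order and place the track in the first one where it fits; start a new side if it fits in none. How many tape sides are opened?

  4 → side 1 (new)  [load 4/10]
  9 → side 2 (new)  [load 9/10]
  2 → side 1  [load 6/10]
  3 → side 1  [load 9/10]
  1 → side 1  [load 10/10]
  3 → side 3 (new)  [load 3/10]
  4 → side 3  [load 7/10]
  3 → side 3  [load 10/10]
  3 → side 4 (new)  [load 3/10]
  4 → side 4  [load 7/10]
  2 → side 4  [load 9/10]
4 tape sides opened.

4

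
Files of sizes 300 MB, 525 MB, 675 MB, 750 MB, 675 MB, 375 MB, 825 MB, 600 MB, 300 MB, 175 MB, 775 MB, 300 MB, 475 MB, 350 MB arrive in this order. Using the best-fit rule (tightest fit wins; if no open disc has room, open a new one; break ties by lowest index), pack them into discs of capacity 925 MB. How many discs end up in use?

9

  300 → disc 1 (new)  [load 300/925]
  525 → disc 1  [load 825/925]
  675 → disc 2 (new)  [load 675/925]
  750 → disc 3 (new)  [load 750/925]
  675 → disc 4 (new)  [load 675/925]
  375 → disc 5 (new)  [load 375/925]
  825 → disc 6 (new)  [load 825/925]
  600 → disc 7 (new)  [load 600/925]
  300 → disc 7  [load 900/925]
  175 → disc 3  [load 925/925]
  775 → disc 8 (new)  [load 775/925]
  300 → disc 5  [load 675/925]
  475 → disc 9 (new)  [load 475/925]
  350 → disc 9  [load 825/925]
9 discs opened.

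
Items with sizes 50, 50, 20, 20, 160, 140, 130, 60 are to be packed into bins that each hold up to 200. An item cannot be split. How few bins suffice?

Total = 160 + 140 + 130 + 60 + 50 + 50 + 20 + 20 = 630.
Lower bound: ⌈630/200⌉ = 4 bins.
A packing using 4 bins:
  bin 1: 160 + 20 + 20 = 200
  bin 2: 140 + 60 = 200
  bin 3: 130 + 50 = 180
  bin 4: 50 = 50
This matches the lower bound, so 4 is optimal.

4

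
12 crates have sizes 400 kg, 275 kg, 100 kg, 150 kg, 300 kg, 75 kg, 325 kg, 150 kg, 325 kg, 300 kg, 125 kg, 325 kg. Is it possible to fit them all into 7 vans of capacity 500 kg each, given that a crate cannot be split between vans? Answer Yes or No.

Yes

A valid assignment using 7 vans:
  van 1: 400 + 100 = 500
  van 2: 325 + 150 = 475
  van 3: 325 + 150 = 475
  van 4: 325 + 125 = 450
  van 5: 300 + 75 = 375
  van 6: 300 = 300
  van 7: 275 = 275
Every load is within 500 kg, so 7 vans suffice.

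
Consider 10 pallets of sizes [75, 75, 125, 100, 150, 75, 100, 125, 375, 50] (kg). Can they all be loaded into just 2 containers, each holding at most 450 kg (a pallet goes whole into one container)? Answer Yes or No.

No

Total = 1250 kg; ⌈1250/450⌉ = 3.
At least 3 containers are required, but only 2 are allowed.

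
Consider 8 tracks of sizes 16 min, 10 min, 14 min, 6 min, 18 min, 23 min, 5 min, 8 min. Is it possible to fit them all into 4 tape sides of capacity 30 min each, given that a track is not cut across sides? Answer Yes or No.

Yes

A valid assignment using 4 tape sides:
  side 1: 23 + 6 = 29
  side 2: 18 + 10 = 28
  side 3: 16 + 14 = 30
  side 4: 8 + 5 = 13
Every load is within 30 min, so 4 tape sides suffice.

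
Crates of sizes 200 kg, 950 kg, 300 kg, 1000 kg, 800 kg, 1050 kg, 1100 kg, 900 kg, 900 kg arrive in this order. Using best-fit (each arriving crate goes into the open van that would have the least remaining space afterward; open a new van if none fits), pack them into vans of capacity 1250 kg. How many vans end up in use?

7

  200 → van 1 (new)  [load 200/1250]
  950 → van 1  [load 1150/1250]
  300 → van 2 (new)  [load 300/1250]
  1000 → van 3 (new)  [load 1000/1250]
  800 → van 2  [load 1100/1250]
  1050 → van 4 (new)  [load 1050/1250]
  1100 → van 5 (new)  [load 1100/1250]
  900 → van 6 (new)  [load 900/1250]
  900 → van 7 (new)  [load 900/1250]
7 vans opened.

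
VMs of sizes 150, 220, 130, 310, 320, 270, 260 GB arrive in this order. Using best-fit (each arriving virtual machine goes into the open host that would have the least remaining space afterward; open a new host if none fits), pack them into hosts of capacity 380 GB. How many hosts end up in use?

  150 → host 1 (new)  [load 150/380]
  220 → host 1  [load 370/380]
  130 → host 2 (new)  [load 130/380]
  310 → host 3 (new)  [load 310/380]
  320 → host 4 (new)  [load 320/380]
  270 → host 5 (new)  [load 270/380]
  260 → host 6 (new)  [load 260/380]
6 hosts opened.

6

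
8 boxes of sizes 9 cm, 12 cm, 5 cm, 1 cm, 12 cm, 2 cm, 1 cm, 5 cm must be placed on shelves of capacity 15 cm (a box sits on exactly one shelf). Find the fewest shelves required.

Total = 12 + 12 + 9 + 5 + 5 + 2 + 1 + 1 = 47 cm.
Lower bound: ⌈47/15⌉ = 4 shelves.
A packing using 4 shelves:
  shelf 1: 12 + 2 + 1 = 15
  shelf 2: 12 + 1 = 13
  shelf 3: 9 + 5 = 14
  shelf 4: 5 = 5
This matches the lower bound, so 4 is optimal.

4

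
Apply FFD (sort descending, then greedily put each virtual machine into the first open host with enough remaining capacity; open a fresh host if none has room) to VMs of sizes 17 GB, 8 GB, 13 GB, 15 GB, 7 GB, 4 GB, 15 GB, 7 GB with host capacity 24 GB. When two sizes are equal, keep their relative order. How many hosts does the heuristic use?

4

Sorted descending: 17, 15, 15, 13, 8, 7, 7, 4.
  17 → host 1 (new)  [load 17/24]
  15 → host 2 (new)  [load 15/24]
  15 → host 3 (new)  [load 15/24]
  13 → host 4 (new)  [load 13/24]
  8 → host 2  [load 23/24]
  7 → host 1  [load 24/24]
  7 → host 3  [load 22/24]
  4 → host 4  [load 17/24]
4 hosts opened.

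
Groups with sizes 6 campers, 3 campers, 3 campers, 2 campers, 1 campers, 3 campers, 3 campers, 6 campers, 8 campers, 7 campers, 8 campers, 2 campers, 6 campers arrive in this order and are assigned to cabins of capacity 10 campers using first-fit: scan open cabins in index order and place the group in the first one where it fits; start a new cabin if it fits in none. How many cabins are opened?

7

  6 → cabin 1 (new)  [load 6/10]
  3 → cabin 1  [load 9/10]
  3 → cabin 2 (new)  [load 3/10]
  2 → cabin 2  [load 5/10]
  1 → cabin 1  [load 10/10]
  3 → cabin 2  [load 8/10]
  3 → cabin 3 (new)  [load 3/10]
  6 → cabin 3  [load 9/10]
  8 → cabin 4 (new)  [load 8/10]
  7 → cabin 5 (new)  [load 7/10]
  8 → cabin 6 (new)  [load 8/10]
  2 → cabin 2  [load 10/10]
  6 → cabin 7 (new)  [load 6/10]
7 cabins opened.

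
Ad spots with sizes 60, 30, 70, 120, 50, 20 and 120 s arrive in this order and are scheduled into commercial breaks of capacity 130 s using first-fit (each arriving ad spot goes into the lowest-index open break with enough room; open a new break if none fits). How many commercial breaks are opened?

  60 → break 1 (new)  [load 60/130]
  30 → break 1  [load 90/130]
  70 → break 2 (new)  [load 70/130]
  120 → break 3 (new)  [load 120/130]
  50 → break 2  [load 120/130]
  20 → break 1  [load 110/130]
  120 → break 4 (new)  [load 120/130]
4 commercial breaks opened.

4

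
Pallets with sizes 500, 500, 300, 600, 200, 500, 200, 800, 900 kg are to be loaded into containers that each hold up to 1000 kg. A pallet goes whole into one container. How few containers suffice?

5

Total = 900 + 800 + 600 + 500 + 500 + 500 + 300 + 200 + 200 = 4500 kg.
Lower bound: ⌈4500/1000⌉ = 5 containers.
A packing using 5 containers:
  container 1: 900 = 900
  container 2: 800 + 200 = 1000
  container 3: 600 + 300 = 900
  container 4: 500 + 500 = 1000
  container 5: 500 + 200 = 700
This matches the lower bound, so 5 is optimal.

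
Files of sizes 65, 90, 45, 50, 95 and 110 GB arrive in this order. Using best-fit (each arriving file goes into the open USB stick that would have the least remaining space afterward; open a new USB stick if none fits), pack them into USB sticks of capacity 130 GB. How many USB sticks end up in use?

  65 → USB stick 1 (new)  [load 65/130]
  90 → USB stick 2 (new)  [load 90/130]
  45 → USB stick 1  [load 110/130]
  50 → USB stick 3 (new)  [load 50/130]
  95 → USB stick 4 (new)  [load 95/130]
  110 → USB stick 5 (new)  [load 110/130]
5 USB sticks opened.

5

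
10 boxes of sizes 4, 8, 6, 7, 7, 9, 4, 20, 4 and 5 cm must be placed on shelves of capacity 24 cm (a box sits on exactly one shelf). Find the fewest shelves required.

4

Total = 20 + 9 + 8 + 7 + 7 + 6 + 5 + 4 + 4 + 4 = 74 cm.
Lower bound: ⌈74/24⌉ = 4 shelves.
A packing using 4 shelves:
  shelf 1: 20 + 4 = 24
  shelf 2: 9 + 8 + 7 = 24
  shelf 3: 7 + 6 + 5 + 4 = 22
  shelf 4: 4 = 4
This matches the lower bound, so 4 is optimal.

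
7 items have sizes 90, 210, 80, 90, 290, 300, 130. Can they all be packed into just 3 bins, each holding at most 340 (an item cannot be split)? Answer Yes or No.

No

Total = 1190; ⌈1190/340⌉ = 4.
At least 4 bins are required, but only 3 are allowed.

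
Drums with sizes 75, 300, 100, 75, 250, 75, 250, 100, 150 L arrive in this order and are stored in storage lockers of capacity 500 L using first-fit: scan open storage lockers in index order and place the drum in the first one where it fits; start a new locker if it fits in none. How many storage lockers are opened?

  75 → locker 1 (new)  [load 75/500]
  300 → locker 1  [load 375/500]
  100 → locker 1  [load 475/500]
  75 → locker 2 (new)  [load 75/500]
  250 → locker 2  [load 325/500]
  75 → locker 2  [load 400/500]
  250 → locker 3 (new)  [load 250/500]
  100 → locker 2  [load 500/500]
  150 → locker 3  [load 400/500]
3 storage lockers opened.

3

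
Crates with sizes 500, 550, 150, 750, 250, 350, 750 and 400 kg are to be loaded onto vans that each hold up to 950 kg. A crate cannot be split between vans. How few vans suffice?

Total = 750 + 750 + 550 + 500 + 400 + 350 + 250 + 150 = 3700 kg.
Lower bound: ⌈3700/950⌉ = 4 vans.
A packing using 5 vans:
  van 1: 750 + 150 = 900
  van 2: 750 = 750
  van 3: 550 + 400 = 950
  van 4: 500 + 350 = 850
  van 5: 250 = 250
No arrangement into 4 vans stays within capacity, so 5 is optimal.

5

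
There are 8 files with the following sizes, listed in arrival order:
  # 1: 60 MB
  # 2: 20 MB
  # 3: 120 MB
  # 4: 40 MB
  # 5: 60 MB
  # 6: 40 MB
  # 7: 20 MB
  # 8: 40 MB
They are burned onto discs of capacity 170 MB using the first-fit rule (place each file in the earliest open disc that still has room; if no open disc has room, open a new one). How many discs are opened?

3

  60 → disc 1 (new)  [load 60/170]
  20 → disc 1  [load 80/170]
  120 → disc 2 (new)  [load 120/170]
  40 → disc 1  [load 120/170]
  60 → disc 3 (new)  [load 60/170]
  40 → disc 1  [load 160/170]
  20 → disc 2  [load 140/170]
  40 → disc 3  [load 100/170]
3 discs opened.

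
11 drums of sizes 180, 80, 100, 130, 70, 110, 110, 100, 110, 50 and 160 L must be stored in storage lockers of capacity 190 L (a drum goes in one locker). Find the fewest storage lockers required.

Total = 180 + 160 + 130 + 110 + 110 + 110 + 100 + 100 + 80 + 70 + 50 = 1200 L.
Lower bound: ⌈1200/190⌉ = 7 storage lockers.
Also, 8 drums each exceed 95 L, and no two of those can share a locker, so at least 8 storage lockers are needed.
A packing using 8 storage lockers:
  locker 1: 180 = 180
  locker 2: 160 = 160
  locker 3: 130 + 50 = 180
  locker 4: 110 + 80 = 190
  locker 5: 110 + 70 = 180
  locker 6: 110 = 110
  locker 7: 100 = 100
  locker 8: 100 = 100
This matches the lower bound, so 8 is optimal.

8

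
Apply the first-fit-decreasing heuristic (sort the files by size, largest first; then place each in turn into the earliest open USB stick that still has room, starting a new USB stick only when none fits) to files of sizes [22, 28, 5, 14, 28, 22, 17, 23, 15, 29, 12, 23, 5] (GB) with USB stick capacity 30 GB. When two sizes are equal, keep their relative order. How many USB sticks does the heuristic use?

9

Sorted descending: 29, 28, 28, 23, 23, 22, 22, 17, 15, 14, 12, 5, 5.
  29 → USB stick 1 (new)  [load 29/30]
  28 → USB stick 2 (new)  [load 28/30]
  28 → USB stick 3 (new)  [load 28/30]
  23 → USB stick 4 (new)  [load 23/30]
  23 → USB stick 5 (new)  [load 23/30]
  22 → USB stick 6 (new)  [load 22/30]
  22 → USB stick 7 (new)  [load 22/30]
  17 → USB stick 8 (new)  [load 17/30]
  15 → USB stick 9 (new)  [load 15/30]
  14 → USB stick 9  [load 29/30]
  12 → USB stick 8  [load 29/30]
  5 → USB stick 4  [load 28/30]
  5 → USB stick 5  [load 28/30]
9 USB sticks opened.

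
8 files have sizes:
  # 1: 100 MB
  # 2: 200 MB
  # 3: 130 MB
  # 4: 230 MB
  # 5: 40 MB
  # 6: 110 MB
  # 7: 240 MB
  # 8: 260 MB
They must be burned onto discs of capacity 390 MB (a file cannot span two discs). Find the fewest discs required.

Total = 260 + 240 + 230 + 200 + 130 + 110 + 100 + 40 = 1310 MB.
Lower bound: ⌈1310/390⌉ = 4 discs.
A packing using 4 discs:
  disc 1: 260 + 130 = 390
  disc 2: 240 + 110 + 40 = 390
  disc 3: 230 + 100 = 330
  disc 4: 200 = 200
This matches the lower bound, so 4 is optimal.

4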